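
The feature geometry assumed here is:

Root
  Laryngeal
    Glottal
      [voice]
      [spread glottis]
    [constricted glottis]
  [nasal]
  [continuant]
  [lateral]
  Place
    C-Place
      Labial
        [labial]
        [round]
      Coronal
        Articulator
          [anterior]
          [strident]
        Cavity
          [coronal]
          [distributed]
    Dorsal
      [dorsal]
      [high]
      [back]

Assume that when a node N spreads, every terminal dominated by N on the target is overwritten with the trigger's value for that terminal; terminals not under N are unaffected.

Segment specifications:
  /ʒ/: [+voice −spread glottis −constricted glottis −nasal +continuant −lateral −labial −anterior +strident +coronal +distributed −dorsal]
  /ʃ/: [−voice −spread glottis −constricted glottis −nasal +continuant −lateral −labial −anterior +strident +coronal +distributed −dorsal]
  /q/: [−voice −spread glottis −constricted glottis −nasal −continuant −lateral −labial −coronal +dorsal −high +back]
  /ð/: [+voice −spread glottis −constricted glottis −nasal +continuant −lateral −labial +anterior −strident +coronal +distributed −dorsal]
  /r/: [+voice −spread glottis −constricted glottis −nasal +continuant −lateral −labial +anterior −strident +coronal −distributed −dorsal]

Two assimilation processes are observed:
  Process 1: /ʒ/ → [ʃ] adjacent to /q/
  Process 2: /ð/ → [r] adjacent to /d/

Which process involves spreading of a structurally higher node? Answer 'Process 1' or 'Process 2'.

In Process 1, [voice] changes, so the minimal spreading node is [voice] at depth 3.
In Process 2, [distributed] changes, so the minimal spreading node is [distributed] at depth 5.
Depth 3 < depth 5; Process 1 involves the structurally higher constituent [voice].

Process 1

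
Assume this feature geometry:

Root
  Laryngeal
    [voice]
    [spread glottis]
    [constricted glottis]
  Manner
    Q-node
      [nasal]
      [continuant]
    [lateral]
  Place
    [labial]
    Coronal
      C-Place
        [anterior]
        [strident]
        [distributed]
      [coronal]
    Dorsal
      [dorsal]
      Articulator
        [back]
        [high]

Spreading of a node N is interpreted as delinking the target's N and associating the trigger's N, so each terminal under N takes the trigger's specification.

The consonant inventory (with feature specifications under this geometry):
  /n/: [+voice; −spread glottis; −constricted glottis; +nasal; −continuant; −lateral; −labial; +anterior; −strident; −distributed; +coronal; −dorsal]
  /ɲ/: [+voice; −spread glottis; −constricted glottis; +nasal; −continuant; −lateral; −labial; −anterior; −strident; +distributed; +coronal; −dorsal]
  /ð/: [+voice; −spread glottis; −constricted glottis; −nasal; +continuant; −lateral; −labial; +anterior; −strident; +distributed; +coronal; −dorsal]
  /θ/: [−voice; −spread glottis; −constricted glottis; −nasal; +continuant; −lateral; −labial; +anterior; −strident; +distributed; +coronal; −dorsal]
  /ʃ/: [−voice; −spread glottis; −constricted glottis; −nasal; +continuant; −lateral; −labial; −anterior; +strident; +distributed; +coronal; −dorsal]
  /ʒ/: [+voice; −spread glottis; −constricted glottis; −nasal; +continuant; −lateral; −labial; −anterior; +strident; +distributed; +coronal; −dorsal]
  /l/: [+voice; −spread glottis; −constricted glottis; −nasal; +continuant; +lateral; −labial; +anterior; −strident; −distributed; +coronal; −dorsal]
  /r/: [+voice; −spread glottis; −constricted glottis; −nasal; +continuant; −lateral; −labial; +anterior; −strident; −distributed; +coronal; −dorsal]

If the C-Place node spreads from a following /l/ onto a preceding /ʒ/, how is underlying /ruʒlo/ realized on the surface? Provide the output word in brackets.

[rurlo]

C-Place immediately or transitively dominates [anterior], [strident], [distributed].
Spreading C-Place from /l/ onto /ʒ/ replaces those values with /l/'s: [+anterior], [−strident], [−distributed]. Features outside C-Place ([voice], [spread glottis], [constricted glottis], …) stay as in /ʒ/.
The resulting bundle matches /r/ in the inventory; substituting it for /ʒ/ gives [rurlo].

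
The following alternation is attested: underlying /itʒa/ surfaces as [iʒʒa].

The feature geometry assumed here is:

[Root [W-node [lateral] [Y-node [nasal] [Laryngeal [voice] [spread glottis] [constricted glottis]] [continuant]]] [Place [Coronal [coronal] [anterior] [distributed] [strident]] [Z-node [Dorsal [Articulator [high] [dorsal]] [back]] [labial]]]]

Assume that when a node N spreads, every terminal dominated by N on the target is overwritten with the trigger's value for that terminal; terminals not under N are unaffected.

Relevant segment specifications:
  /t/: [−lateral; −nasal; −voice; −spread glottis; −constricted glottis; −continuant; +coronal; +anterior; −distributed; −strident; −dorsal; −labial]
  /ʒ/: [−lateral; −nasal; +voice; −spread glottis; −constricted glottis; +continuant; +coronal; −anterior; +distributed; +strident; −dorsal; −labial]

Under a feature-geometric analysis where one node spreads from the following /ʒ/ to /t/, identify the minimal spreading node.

Root

Comparing /t/ with its surface form [ʒ], the features that change are [voice], [continuant], [anterior], [distributed], [strident].
Tracing each changed feature up the tree, the paths first meet at Root; any lower node misses at least one of them.
If Root spreads, every terminal under it takes /ʒ/'s value, producing [ʒ] as observed.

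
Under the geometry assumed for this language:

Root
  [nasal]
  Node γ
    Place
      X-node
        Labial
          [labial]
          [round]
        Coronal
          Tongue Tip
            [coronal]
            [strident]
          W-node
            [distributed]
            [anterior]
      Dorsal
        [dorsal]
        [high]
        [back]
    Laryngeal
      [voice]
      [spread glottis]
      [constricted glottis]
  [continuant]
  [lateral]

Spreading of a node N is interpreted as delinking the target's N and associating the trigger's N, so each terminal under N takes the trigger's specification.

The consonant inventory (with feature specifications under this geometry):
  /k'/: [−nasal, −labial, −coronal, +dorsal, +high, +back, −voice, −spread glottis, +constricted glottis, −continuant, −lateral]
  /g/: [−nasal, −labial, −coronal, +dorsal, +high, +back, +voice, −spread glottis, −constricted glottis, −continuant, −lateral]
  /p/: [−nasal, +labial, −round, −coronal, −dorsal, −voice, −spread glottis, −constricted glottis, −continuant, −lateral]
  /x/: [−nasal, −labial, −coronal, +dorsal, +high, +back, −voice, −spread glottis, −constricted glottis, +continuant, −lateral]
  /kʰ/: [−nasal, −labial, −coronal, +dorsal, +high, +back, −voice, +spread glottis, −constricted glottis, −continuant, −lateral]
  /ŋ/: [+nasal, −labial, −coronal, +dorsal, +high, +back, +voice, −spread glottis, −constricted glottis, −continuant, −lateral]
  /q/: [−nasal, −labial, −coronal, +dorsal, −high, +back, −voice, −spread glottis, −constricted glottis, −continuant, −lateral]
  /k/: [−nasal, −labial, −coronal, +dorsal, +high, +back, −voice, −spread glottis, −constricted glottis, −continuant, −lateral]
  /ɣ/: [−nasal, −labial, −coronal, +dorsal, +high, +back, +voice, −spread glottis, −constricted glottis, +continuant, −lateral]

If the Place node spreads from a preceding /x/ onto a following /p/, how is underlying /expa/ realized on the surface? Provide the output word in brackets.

Terminals under Place in this geometry: [labial], [round], [coronal], [strident], [distributed], [anterior], [dorsal], [high], [back].
The target acquires /x/'s values for everything under Place — [−labial], [−coronal], [+dorsal], [+high], [+back] — while keeping its own [nasal], [voice], [spread glottis], ….
This feature bundle is that of [k], so /expa/ surfaces as [exka].

[exka]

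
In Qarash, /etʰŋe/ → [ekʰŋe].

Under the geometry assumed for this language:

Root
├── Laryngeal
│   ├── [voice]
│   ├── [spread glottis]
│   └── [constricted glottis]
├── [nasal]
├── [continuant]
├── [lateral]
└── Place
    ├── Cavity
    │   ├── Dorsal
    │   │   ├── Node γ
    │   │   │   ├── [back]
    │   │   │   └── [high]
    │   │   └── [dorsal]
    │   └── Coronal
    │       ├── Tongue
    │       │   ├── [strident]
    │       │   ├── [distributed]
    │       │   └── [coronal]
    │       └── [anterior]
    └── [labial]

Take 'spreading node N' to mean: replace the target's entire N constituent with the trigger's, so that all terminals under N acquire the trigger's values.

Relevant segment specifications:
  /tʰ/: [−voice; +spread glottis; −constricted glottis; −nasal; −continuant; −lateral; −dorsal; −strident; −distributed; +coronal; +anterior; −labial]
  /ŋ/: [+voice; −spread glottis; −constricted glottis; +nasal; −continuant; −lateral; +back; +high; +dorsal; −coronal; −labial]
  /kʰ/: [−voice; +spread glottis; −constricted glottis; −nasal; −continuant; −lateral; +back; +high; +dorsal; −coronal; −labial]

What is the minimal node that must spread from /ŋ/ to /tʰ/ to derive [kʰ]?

Cavity

The alternation /tʰ/ → [kʰ] changes [coronal], [anterior], [distributed], [strident], [dorsal], [high], [back] and nothing else.
Tracing each changed feature up the tree, the paths first meet at Cavity; any lower node misses at least one of them.
Spreading Cavity from /ŋ/ overwrites each of those terminals with /ŋ/'s values, yielding exactly [kʰ].
[spread glottis], [nasal] stay as in /tʰ/ although /ŋ/ differs there, so no node dominating them spread; among the remaining candidates Cavity is the lowest that derives the output.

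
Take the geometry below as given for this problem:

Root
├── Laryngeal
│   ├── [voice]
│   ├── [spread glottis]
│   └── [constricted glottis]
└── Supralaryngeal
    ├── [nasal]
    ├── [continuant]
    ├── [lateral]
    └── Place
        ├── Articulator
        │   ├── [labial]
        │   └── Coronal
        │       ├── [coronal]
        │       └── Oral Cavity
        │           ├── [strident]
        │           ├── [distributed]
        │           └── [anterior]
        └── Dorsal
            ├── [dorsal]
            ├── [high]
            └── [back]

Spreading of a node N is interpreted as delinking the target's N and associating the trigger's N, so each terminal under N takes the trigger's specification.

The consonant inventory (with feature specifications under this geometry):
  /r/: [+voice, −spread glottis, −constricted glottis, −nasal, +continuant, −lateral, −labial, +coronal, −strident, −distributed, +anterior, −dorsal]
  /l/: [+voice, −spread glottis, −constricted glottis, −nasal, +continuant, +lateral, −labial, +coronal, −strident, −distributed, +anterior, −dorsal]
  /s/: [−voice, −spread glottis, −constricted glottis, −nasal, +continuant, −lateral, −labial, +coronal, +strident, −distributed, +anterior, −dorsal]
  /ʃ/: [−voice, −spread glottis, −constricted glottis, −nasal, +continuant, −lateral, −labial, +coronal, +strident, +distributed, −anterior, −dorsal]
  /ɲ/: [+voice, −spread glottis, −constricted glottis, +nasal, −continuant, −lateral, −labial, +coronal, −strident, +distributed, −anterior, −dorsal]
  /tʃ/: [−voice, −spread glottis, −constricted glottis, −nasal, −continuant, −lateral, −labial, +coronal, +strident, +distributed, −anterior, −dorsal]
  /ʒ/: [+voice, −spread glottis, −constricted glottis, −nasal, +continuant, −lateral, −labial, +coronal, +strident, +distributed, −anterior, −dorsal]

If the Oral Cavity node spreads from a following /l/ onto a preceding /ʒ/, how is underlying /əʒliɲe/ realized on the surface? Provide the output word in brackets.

[ərliɲe]

Terminals under Oral Cavity in this geometry: [strident], [distributed], [anterior].
Spreading Oral Cavity from /l/ onto /ʒ/ replaces those values with /l/'s: [−strident], [−distributed], [+anterior]. Features outside Oral Cavity ([voice], [spread glottis], [constricted glottis], …) stay as in /ʒ/.
The resulting bundle matches /r/ in the inventory; substituting it for /ʒ/ gives [ərliɲe].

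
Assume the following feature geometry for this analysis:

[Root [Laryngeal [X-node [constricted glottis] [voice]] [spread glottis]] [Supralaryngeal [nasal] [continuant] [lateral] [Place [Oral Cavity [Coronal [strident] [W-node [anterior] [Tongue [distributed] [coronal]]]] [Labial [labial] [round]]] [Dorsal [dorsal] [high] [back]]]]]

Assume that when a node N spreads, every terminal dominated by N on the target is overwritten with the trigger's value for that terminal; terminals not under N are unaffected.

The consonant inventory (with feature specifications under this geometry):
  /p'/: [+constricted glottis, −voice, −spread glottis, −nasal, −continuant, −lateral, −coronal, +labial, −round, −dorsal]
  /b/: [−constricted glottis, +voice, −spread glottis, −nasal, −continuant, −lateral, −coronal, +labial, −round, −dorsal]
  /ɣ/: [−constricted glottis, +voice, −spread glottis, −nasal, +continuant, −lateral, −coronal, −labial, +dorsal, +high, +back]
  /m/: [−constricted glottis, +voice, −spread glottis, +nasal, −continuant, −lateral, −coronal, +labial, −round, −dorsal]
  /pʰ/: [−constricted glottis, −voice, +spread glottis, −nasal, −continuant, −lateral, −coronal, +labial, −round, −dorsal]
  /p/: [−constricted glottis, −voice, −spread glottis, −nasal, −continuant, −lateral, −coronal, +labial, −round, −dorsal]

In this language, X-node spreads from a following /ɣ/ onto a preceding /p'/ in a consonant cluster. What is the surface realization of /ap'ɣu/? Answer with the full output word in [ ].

X-node immediately or transitively dominates [constricted glottis], [voice].
The target acquires /ɣ/'s values for everything under X-node — [−constricted glottis], [+voice] — while keeping its own [spread glottis], [nasal], [continuant], ….
Among the inventory, only /b/ has exactly this specification, giving the surface form [abɣu].

[abɣu]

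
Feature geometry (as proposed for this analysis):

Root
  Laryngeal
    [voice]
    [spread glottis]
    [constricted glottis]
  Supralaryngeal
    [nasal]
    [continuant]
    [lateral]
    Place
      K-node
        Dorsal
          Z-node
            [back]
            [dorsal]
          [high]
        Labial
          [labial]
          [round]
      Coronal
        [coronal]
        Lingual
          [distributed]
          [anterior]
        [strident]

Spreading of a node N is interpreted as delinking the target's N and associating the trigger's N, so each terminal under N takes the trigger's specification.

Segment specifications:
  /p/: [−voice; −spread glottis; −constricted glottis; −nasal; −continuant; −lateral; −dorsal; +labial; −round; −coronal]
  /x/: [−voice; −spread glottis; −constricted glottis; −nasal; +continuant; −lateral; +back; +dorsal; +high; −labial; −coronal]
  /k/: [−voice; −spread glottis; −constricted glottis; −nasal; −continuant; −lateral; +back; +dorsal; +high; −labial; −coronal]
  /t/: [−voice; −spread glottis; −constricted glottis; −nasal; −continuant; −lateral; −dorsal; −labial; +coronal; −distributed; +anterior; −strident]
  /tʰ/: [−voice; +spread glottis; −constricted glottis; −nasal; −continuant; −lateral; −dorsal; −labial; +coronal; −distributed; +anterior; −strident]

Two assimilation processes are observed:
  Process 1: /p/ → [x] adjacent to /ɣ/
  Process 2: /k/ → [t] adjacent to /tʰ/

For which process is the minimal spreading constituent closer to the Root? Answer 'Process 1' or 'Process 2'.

In Process 1, [continuant], [labial], [round], [dorsal], [high], [back] change, so the minimal spreading node is Supralaryngeal at depth 1.
Process 2: the features that change are [coronal], [anterior], [distributed], [strident], [dorsal], [high], [back]; the minimal node is Place (depth 2).
Supralaryngeal (depth 1) sits above Place (depth 2), making Process 1 the one with the higher spreading node.

Process 1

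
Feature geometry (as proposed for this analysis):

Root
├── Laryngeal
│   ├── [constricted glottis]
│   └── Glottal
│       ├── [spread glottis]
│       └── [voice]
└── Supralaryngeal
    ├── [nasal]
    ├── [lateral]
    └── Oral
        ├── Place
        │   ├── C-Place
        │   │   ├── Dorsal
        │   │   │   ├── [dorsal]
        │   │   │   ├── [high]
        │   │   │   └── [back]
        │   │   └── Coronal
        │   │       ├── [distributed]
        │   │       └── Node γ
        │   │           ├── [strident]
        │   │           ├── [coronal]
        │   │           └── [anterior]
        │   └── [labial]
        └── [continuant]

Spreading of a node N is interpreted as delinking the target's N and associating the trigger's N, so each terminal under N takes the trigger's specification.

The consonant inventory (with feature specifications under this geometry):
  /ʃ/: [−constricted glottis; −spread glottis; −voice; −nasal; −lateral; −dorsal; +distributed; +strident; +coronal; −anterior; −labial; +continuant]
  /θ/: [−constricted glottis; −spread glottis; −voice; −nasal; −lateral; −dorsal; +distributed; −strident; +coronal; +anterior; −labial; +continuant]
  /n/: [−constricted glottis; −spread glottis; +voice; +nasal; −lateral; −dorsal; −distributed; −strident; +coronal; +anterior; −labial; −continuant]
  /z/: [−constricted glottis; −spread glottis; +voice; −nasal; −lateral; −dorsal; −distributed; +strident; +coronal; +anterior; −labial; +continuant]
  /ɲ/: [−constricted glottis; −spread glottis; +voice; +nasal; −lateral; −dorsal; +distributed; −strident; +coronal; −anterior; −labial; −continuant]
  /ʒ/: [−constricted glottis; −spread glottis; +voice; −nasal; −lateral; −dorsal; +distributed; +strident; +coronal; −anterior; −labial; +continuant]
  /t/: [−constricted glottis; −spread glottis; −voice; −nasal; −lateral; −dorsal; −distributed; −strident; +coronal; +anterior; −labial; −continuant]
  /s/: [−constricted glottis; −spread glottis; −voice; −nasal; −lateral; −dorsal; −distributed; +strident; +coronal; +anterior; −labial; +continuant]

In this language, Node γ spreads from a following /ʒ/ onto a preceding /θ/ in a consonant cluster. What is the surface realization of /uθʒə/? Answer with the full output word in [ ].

Node γ immediately or transitively dominates [strident], [coronal], [anterior].
The target acquires /ʒ/'s values for everything under Node γ — [+strident], [+coronal], [−anterior] — while keeping its own [constricted glottis], [spread glottis], [voice], ….
This feature bundle is that of [ʃ], so /uθʒə/ surfaces as [uʃʒə].

[uʃʒə]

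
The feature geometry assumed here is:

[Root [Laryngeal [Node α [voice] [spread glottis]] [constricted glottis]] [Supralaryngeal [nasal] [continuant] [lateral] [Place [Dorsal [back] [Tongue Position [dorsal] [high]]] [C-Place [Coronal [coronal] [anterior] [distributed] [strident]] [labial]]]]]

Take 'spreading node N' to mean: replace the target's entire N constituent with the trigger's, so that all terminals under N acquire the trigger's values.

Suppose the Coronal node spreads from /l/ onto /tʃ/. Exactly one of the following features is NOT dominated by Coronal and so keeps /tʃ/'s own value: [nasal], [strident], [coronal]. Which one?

[nasal]

Coronal dominates exactly [coronal], [anterior], [distributed], [strident].
Of the listed options, [strident], [coronal] are among these and would be overwritten by spreading Coronal.
[nasal] attaches under Supralaryngeal, not under Coronal, so /tʃ/ retains its own value for [nasal].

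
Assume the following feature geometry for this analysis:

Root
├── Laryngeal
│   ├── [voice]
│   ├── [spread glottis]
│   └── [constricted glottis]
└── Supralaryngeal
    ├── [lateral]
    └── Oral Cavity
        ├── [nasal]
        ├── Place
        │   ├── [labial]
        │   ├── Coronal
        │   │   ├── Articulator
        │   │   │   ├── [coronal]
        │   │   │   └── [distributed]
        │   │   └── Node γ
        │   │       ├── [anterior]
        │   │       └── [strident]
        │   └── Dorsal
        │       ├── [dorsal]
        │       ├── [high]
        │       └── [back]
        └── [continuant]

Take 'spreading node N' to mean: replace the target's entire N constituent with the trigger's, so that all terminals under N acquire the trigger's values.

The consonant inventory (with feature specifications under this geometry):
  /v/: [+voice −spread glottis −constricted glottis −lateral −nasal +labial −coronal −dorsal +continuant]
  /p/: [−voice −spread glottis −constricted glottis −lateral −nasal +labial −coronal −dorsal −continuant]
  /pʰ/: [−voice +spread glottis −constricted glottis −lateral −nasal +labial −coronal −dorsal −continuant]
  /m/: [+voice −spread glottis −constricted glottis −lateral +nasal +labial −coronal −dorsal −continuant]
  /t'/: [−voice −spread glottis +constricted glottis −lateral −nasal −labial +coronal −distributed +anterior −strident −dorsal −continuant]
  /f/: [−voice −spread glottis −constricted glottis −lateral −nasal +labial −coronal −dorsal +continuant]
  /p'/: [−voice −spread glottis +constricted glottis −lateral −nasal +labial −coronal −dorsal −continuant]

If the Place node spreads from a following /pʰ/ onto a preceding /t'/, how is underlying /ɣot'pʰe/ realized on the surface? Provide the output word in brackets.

[ɣop'pʰe]

Place immediately or transitively dominates [labial], [coronal], [distributed], [anterior], [strident], [dorsal], [high], [back].
Spreading Place from /pʰ/ onto /t'/ replaces those values with /pʰ/'s: [+labial], [−coronal], [−dorsal]. Features outside Place ([voice], [spread glottis], [constricted glottis], …) stay as in /t'/.
This feature bundle is that of [p'], so /ɣot'pʰe/ surfaces as [ɣop'pʰe].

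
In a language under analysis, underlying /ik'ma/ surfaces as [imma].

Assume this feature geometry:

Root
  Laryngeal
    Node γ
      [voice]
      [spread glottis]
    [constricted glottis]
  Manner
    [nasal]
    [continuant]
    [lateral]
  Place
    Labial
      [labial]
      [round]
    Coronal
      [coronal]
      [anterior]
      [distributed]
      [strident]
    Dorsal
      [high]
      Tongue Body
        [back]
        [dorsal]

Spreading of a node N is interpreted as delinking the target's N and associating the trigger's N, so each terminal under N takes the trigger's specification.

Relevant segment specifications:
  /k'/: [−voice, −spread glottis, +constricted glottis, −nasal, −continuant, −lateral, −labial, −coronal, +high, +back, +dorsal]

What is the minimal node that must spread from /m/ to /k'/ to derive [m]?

The alternation /k'/ → [m] changes [voice], [constricted glottis], [nasal], [labial], [round], [dorsal], [high], [back] and nothing else.
In this geometry the lowest node dominating all of them is Root: every daughter of Root dominates only a proper subset, so no lower node suffices.
If Root spreads, every terminal under it takes /m/'s value, producing [m] as observed.

Root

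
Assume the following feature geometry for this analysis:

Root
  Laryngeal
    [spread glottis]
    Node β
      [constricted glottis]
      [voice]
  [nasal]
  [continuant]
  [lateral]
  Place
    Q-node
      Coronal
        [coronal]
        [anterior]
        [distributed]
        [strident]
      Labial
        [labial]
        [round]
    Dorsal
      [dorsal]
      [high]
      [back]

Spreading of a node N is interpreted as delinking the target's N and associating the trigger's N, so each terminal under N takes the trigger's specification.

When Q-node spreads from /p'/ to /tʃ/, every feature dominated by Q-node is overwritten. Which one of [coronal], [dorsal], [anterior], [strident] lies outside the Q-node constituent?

[dorsal]

The terminals dominated by Q-node are [coronal], [anterior], [distributed], [strident], [labial], [round].
Spreading Q-node replaces [strident], [anterior], [coronal] with the trigger's values, since each sits inside the Q-node constituent.
But [dorsal] is a dependent of Dorsal, outside Q-node; it is therefore untouched by the spreading.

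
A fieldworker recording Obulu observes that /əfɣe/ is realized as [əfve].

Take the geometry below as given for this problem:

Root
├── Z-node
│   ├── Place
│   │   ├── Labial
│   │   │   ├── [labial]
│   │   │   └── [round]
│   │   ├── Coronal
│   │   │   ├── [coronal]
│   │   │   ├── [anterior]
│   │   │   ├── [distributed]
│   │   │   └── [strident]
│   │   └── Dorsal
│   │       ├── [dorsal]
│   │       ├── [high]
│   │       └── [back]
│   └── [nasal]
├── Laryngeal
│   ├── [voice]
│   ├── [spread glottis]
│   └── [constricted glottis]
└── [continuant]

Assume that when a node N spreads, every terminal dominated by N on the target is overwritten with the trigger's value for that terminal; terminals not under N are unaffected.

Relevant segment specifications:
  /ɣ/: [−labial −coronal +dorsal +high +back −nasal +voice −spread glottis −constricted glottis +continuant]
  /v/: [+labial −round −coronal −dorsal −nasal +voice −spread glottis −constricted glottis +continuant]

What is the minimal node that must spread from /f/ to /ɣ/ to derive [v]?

Place

Comparing /ɣ/ with its surface form [v], the features that change are [labial], [round], [dorsal], [high], [back].
The smallest constituent containing every changed terminal is Place — each of its daughters lacks at least one of the affected features.
Spreading Place from /f/ overwrites each of those terminals with /f/'s values, yielding exactly [v].
[voice] stays as in /ɣ/ although /f/ differs there, so no node dominating it spread; among the remaining candidates Place is the lowest that derives the output.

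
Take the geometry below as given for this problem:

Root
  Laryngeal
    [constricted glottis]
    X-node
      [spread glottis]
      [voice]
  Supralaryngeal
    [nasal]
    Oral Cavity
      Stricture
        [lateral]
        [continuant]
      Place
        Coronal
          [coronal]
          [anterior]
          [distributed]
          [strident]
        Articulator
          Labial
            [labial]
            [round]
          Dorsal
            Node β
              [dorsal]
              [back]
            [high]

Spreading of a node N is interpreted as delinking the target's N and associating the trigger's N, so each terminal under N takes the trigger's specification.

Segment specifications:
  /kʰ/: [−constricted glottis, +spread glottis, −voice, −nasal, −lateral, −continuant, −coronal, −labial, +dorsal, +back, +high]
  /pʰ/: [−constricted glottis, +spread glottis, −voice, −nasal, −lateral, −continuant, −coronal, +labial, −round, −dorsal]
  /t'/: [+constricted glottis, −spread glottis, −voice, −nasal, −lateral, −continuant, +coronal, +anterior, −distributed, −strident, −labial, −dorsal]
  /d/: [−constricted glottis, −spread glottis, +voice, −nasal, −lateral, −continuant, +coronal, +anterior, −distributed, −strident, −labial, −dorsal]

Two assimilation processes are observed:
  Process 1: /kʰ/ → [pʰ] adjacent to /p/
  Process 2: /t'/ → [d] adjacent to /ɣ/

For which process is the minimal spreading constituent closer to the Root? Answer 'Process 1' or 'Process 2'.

Process 1 alters [labial], [round], [dorsal], [high], [back]; the lowest common ancestor is Articulator (depth 4 from Root).
Process 2 alters [voice], [constricted glottis]; the lowest common ancestor is Laryngeal (depth 1 from Root).
Laryngeal is closer to Root than Articulator, so Process 2 spreads the higher node.

Process 2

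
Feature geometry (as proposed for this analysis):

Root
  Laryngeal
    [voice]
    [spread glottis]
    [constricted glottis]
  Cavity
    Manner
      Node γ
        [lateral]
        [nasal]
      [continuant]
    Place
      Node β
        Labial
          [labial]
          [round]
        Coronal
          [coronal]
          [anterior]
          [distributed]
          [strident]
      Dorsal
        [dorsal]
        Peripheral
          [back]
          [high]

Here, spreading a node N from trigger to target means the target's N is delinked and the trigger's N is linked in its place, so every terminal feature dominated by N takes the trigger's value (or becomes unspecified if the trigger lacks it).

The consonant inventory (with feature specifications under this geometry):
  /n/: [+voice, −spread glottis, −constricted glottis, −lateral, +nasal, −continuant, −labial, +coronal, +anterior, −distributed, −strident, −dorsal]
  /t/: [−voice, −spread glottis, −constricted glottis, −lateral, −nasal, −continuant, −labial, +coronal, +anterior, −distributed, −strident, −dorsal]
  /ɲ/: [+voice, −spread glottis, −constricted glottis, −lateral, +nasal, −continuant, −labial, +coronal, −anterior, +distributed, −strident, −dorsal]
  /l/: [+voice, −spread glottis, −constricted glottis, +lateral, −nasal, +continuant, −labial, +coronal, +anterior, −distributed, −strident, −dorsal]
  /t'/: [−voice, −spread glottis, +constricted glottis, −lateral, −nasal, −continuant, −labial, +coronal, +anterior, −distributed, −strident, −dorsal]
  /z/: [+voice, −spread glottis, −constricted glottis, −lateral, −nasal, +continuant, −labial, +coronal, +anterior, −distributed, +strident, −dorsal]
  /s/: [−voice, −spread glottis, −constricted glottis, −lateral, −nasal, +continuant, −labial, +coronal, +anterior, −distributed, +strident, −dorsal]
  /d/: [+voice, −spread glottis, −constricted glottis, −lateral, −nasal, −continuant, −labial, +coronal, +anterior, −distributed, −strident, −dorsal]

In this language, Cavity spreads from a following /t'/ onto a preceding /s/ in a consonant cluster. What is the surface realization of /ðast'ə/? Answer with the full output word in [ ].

[ðatt'ə]

Cavity immediately or transitively dominates [lateral], [nasal], [continuant], [labial], [round], [coronal], [anterior], [distributed], [strident], [dorsal], [back], [high].
The target acquires /t'/'s values for everything under Cavity — [−lateral], [−nasal], [−continuant], [−labial], [+coronal], [+anterior], [−distributed], [−strident], [−dorsal] — while keeping its own [voice], [spread glottis], [constricted glottis].
Among the inventory, only /t/ has exactly this specification, giving the surface form [ðatt'ə].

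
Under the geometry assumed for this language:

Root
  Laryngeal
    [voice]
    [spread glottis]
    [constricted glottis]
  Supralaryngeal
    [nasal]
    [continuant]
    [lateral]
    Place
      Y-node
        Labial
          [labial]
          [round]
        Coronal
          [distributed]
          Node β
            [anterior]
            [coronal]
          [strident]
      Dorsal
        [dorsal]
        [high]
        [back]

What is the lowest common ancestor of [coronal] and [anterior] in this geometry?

Node β

[coronal]: Root > Supralaryngeal > Place > Y-node > Coronal > Node β > [coronal].
[anterior]: Root > Supralaryngeal > Place > Y-node > Coronal > Node β > [anterior].
Node β is the lowest common ancestor — every listed feature sits under it, and no single subconstituent of Node β covers them all.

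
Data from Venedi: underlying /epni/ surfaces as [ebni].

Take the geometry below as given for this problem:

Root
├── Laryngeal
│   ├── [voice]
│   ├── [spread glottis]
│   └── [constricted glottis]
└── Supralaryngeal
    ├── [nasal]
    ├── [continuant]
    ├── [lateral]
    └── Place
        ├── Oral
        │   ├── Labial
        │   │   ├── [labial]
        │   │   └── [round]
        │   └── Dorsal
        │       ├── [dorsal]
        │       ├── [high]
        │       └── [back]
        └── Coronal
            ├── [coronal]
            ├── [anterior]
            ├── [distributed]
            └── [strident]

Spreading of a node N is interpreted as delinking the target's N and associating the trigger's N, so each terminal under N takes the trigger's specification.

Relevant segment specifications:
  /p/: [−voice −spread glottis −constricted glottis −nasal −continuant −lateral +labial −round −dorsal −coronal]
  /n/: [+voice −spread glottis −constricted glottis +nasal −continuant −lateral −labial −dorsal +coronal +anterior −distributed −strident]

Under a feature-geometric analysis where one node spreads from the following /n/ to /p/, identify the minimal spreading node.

The alternation /p/ → [b] changes [voice] and nothing else.
With a single altered terminal, the smallest constituent that could spread is that terminal — [voice].
Features on which the two segments disagree outside [voice], such as [nasal], [labial], are unchanged — nothing dominating them spread, and [voice] is the minimal sufficient constituent.

[voice]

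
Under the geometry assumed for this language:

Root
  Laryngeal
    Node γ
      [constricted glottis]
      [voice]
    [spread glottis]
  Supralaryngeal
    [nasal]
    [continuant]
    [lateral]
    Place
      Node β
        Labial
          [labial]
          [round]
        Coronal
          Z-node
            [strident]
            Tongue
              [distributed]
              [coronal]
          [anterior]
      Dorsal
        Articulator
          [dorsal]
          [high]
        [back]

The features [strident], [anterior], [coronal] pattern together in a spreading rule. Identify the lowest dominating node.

Coronal

[strident] lies under Z-node (below Supralaryngeal).
[anterior] lies under Coronal (below Supralaryngeal).
[coronal] lies under Tongue (below Supralaryngeal).
These paths first converge at Coronal; no daughter of Coronal dominates all 3 features, so Coronal is the minimal constituent.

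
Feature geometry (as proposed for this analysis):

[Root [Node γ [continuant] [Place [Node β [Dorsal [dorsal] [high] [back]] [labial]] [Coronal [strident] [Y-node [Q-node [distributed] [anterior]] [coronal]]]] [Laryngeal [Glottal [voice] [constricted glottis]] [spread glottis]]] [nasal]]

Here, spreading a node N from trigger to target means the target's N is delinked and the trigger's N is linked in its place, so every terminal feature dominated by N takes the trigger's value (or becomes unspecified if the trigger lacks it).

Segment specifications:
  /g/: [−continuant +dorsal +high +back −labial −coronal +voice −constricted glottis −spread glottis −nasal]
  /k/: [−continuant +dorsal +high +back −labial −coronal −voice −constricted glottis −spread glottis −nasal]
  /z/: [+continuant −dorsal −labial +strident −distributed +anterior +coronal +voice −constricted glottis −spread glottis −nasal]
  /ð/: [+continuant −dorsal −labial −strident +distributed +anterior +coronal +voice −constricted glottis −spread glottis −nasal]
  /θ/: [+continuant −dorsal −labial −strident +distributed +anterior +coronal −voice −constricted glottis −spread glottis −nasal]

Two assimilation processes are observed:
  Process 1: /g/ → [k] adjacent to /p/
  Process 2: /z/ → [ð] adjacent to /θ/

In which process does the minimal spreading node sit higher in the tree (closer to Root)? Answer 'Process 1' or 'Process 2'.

Process 2

In Process 1, [voice] changes, so the minimal spreading node is [voice] at depth 4.
In Process 2, [distributed], [strident] change, so the minimal spreading node is Coronal at depth 3.
Depth 3 < depth 4; Process 2 involves the structurally higher constituent Coronal.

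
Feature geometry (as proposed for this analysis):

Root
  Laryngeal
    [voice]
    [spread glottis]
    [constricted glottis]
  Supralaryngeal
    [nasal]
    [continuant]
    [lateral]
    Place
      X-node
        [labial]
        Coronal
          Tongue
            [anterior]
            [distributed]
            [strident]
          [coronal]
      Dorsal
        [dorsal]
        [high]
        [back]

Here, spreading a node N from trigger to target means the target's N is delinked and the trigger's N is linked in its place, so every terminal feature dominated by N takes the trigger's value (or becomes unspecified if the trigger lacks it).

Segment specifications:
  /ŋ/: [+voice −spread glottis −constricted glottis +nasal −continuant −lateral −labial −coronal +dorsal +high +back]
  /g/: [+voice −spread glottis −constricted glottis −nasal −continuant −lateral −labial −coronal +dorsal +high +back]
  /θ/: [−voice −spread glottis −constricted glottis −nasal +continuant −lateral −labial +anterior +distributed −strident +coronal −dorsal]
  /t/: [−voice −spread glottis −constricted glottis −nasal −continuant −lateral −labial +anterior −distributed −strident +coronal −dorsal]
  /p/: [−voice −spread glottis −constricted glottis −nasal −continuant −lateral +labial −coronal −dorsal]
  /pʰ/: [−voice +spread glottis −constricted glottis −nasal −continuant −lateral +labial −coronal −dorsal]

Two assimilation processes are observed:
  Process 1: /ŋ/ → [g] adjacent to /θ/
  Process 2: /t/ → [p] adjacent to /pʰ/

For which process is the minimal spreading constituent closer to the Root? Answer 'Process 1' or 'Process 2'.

In Process 1, [nasal] changes, so the minimal spreading node is [nasal] at depth 2.
Process 2 alters [labial], [coronal], [anterior], [distributed], [strident]; the lowest common ancestor is X-node (depth 3 from Root).
[nasal] (depth 2) sits above X-node (depth 3), making Process 1 the one with the higher spreading node.

Process 1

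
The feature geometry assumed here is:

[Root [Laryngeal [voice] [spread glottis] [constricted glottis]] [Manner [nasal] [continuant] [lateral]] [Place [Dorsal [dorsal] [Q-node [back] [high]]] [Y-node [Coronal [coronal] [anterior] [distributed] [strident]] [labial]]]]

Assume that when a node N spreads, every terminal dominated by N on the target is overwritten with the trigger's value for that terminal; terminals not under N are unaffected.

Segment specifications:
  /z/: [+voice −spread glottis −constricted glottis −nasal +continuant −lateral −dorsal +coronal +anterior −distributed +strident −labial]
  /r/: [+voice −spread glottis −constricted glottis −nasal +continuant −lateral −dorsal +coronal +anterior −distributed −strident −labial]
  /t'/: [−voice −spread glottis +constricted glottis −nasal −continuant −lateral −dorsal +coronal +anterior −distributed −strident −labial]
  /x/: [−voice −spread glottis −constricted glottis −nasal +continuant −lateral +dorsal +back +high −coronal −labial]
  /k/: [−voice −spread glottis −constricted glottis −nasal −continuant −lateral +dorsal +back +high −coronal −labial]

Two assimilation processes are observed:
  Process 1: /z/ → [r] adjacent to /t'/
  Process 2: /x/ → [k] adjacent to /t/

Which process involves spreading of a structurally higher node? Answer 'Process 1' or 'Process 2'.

Process 1 alters [strident]; the lowest dominating node is [strident] (depth 4 from Root).
Process 2 alters [continuant]; the lowest dominating node is [continuant] (depth 2 from Root).
[continuant] is closer to Root than [strident], so Process 2 spreads the higher node.

Process 2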